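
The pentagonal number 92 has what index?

Set n(3n−1)/2 = 92, giving 3n² − n − 184 = 0.
The discriminant is 1 + 24·92 = 2209, and √2209 = 47.
So n = (1 + 47) / 6 = 48/6 = 8.
Check: 8·(3·8 − 1)/2 = 92. ✓

8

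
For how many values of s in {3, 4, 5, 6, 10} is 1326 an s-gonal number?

2

s = 3: P(3, 51) = 1326. ✓
s = 4: P(4, 36) = 1296 and P(4, 37) = 1369; 1326 is not s-gonal.
s = 5: P(5, 29) = 1247 and P(5, 30) = 1335; 1326 is not s-gonal.
s = 6: P(6, 26) = 1326. ✓
s = 10: P(10, 18) = 1242 and P(10, 19) = 1387; 1326 is not s-gonal.
Hits: s ∈ {3, 6} → 2.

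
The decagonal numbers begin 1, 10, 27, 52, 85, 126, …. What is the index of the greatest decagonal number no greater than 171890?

207

Solve n(4n−3) ≤ 171890 for integer n.
n = 207 gives 170775 ≤ 171890, while n = 208 gives 172432 > 171890; so the answer is index 207.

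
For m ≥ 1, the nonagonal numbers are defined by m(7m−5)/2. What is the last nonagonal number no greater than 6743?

Solve n(7n−5)/2 ≤ 6743 for integer n.
n = 44 gives 6666 ≤ 6743, while n = 45 gives 6975 > 6743; so the answer is 6666.

6666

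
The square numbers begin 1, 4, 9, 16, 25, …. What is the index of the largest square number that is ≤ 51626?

227

Solve n² ≤ 51626 for integer n.
n = 227 gives 51529 ≤ 51626, while n = 228 gives 51984 > 51626; so the answer is index 227.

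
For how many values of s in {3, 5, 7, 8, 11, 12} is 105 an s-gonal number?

s = 3: P(3, 14) = 105. ✓
s = 5: P(5, 8) = 92 and P(5, 9) = 117; 105 is not s-gonal.
s = 7: P(7, 6) = 81 and P(7, 7) = 112; 105 is not s-gonal.
s = 8: P(8, 6) = 96 and P(8, 7) = 133; 105 is not s-gonal.
s = 11: P(11, 5) = 95 and P(11, 6) = 141; 105 is not s-gonal.
s = 12: P(12, 5) = 105. ✓
Hits: s ∈ {3, 12} → 2.

2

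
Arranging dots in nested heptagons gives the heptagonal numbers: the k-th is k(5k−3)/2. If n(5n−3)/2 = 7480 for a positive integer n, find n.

55

Set n(5n−3)/2 = 7480, giving 5n² − 3n − 14960 = 0.
The discriminant is 9 + 40·7480 = 299209, and √299209 = 547.
So n = (3 + 547) / 10 = 550/10 = 55.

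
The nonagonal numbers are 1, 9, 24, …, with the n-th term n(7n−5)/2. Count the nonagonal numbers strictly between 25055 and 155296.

126

The n-th nonagonal number is n(7n−5)/2.
Smallest index with value > 25055: n = 85 (giving 25075).
Largest index with value < 155296: n = 210 (giving 153825).
Indices 85 through 210: 126 terms.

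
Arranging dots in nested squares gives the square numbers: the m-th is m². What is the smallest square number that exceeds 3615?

Solve n² > 3615 for integer n.
The largest n with value ≤ 3615 is 60 (since 3600 ≤ 3615 < 3721), so the first above is n = 61, value 3721.

3721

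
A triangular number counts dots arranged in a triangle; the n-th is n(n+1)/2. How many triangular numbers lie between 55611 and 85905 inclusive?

82

The n-th triangular number is n(n+1)/2.
Smallest index with value ≥ 55611: n = 333 (giving 55611).
Largest index with value ≤ 85905: n = 414 (giving 85905).
Indices 333 through 414: 82 terms.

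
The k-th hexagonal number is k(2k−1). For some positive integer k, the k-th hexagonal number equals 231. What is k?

11

Set n(2n−1) = 231, giving 2n² − n − 231 = 0.
The discriminant is 1 + 8·231 = 1849, and √1849 = 43.
So n = (1 + 43) / 4 = 44/4 = 11.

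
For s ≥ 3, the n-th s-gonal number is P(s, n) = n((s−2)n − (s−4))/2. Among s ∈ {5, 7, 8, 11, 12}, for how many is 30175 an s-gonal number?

s = 5: P(5, 142) = 30175. ✓
s = 7: P(7, 110) = 30085 and P(7, 111) = 30636; 30175 is not s-gonal.
s = 8: P(8, 100) = 29800 and P(8, 101) = 30401; 30175 is not s-gonal.
s = 11: P(11, 82) = 29971 and P(11, 83) = 30710; 30175 is not s-gonal.
s = 12: P(12, 78) = 30108 and P(12, 79) = 30889; 30175 is not s-gonal.
Hits: s ∈ {5} → 1.

1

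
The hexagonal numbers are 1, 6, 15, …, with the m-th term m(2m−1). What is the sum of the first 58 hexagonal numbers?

131747

Σ i(2i−1) = 2Σi² − Σi over i = 1..58.
Σi = 1711 and Σi² = 66729.
2·66729 − 1·1711 = 131747.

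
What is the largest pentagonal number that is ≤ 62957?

62935

Solve n(3n−1)/2 ≤ 62957 for integer n.
n = 205 gives 62935 ≤ 62957, while n = 206 gives 63551 > 62957; so the answer is 62935.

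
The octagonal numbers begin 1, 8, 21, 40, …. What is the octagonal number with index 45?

5985

The 45th octagonal number is n(3n−2) with n = 45.
45·(3·45 − 2) = 45·133 = 5985.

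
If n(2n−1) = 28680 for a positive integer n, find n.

120

Set n(2n−1) = 28680, giving 2n² − n − 28680 = 0.
The discriminant is 1 + 8·28680 = 229441, and √229441 = 479.
So n = (1 + 479) / 4 = 480/4 = 120.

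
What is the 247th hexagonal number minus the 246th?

Consecutive hexagonal numbers differ by 4n − 3: here 4·247 − 3 = 985.

985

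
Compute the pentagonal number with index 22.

22·(3·22 − 1)/2 = 22·65/2 = 715.

715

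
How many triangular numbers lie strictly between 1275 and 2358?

18

The n-th triangular number is n(n+1)/2.
Smallest index with value > 1275: n = 51 (giving 1326).
Largest index with value < 2358: n = 68 (giving 2346).
Indices 51 through 68: 18 terms.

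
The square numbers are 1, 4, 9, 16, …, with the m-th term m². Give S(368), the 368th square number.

135424

The 368th square number is n² with n = 368.
368² = 135424.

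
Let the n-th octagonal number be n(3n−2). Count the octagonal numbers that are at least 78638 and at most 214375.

105

The n-th octagonal number is n(3n−2).
Smallest index with value ≥ 78638: n = 163 (giving 79381).
Largest index with value ≤ 214375: n = 267 (giving 213333).
Indices 163 through 267: 105 terms.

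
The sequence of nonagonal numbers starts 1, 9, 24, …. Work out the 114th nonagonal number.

114·(7·114 − 5)/2 = 114·793/2 = 45201.

45201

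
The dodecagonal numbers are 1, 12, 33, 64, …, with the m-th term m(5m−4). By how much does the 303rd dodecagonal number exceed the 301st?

6032

303·(5·303 − 4) = 457833 and 301·(5·301 − 4) = 451801.
Difference: 457833 − 451801 = 6032.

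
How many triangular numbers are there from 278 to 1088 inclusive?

The n-th triangular number is n(n+1)/2.
Smallest index with value ≥ 278: n = 24 (giving 300).
Largest index with value ≤ 1088: n = 46 (giving 1081).
Indices 24 through 46: 23 terms.

23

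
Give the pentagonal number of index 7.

The 7th pentagonal number is n(3n−1)/2 with n = 7.
7·(3·7 − 1)/2 = 7·20/2 = 7·10 = 70.

70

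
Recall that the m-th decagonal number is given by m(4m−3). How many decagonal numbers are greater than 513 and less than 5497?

26

The n-th decagonal number is n(4n−3).
Smallest index with value > 513: n = 12 (giving 540).
Largest index with value < 5497: n = 37 (giving 5365).
Indices 12 through 37: 26 terms.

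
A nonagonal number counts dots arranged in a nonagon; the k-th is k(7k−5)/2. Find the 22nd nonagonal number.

22·(7·22 − 5)/2 = 22·149/2 = 1639.

1639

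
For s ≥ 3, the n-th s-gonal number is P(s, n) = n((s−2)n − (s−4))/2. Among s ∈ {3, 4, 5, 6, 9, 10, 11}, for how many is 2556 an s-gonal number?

s = 3: P(3, 71) = 2556. ✓
s = 4: P(4, 50) = 2500 and P(4, 51) = 2601; 2556 is not s-gonal.
s = 5: P(5, 41) = 2501 and P(5, 42) = 2625; 2556 is not s-gonal.
s = 6: P(6, 36) = 2556. ✓
s = 9: P(9, 27) = 2484 and P(9, 28) = 2674; 2556 is not s-gonal.
s = 10: P(10, 25) = 2425 and P(10, 26) = 2626; 2556 is not s-gonal.
s = 11: P(11, 24) = 2508 and P(11, 25) = 2725; 2556 is not s-gonal.
Hits: s ∈ {3, 6} → 2.

2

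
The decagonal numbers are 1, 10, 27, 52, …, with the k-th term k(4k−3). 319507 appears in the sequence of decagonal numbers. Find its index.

Set n(4n−3) = 319507, giving 4n² − 3n − 319507 = 0.
So n = (3 + 2261) / 8 = 2264/8 = 283.
Check: 283·(4·283 − 3) = 319507. ✓

283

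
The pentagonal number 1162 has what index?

28

Set n(3n−1)/2 = 1162, giving 3n² − n − 2324 = 0.
The discriminant is 1 + 24·1162 = 27889, and √27889 = 167.
So n = (1 + 167) / 6 = 168/6 = 28.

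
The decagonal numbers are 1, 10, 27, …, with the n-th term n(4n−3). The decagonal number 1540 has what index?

Set n(4n−3) = 1540, giving 4n² − 3n − 1540 = 0.
The discriminant is 9 + 16·1540 = 24649, and √24649 = 157.
So n = (3 + 157) / 8 = 160/8 = 20.

20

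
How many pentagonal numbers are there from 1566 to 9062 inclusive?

45

The n-th pentagonal number is n(3n−1)/2.
Smallest index with value ≥ 1566: n = 33 (giving 1617).
Largest index with value ≤ 9062: n = 77 (giving 8855).
Indices 33 through 77: 45 terms.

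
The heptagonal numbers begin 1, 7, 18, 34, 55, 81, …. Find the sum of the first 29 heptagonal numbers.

20735

Σ i(5i−3)/2 = (5Σi² − 3Σi) / 2 over i = 1..29.
Σi = 435 and Σi² = 8555.
(5·8555 − 3·435) / 2 = 41470/2 = 20735.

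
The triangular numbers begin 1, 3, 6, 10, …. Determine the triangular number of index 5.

15

The 5th triangular number is n(n+1)/2 with n = 5.
5·6/2 = 30/2 = 15.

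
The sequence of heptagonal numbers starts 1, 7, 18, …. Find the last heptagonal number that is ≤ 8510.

8323

Solve n(5n−3)/2 ≤ 8510 for integer n.
n = 58 gives 8323 ≤ 8510, while n = 59 gives 8614 > 8510; so the answer is 8323.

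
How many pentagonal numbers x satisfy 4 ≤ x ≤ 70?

The n-th pentagonal number is n(3n−1)/2.
Smallest index with value ≥ 4: n = 2 (giving 5).
Largest index with value ≤ 70: n = 7 (giving 70).
Indices 2 through 7: 6 terms.

6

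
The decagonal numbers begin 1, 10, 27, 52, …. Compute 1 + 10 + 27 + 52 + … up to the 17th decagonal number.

Σ i(4i−3) = 4Σi² − 3Σi over i = 1..17.
Σi = 153 and Σi² = 1785.
4·1785 − 3·153 = 6681.

6681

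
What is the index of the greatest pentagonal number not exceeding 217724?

Solve n(3n−1)/2 ≤ 217724 for integer n.
n = 381 gives 217551 ≤ 217724, while n = 382 gives 218695 > 217724; so the answer is index 381.

381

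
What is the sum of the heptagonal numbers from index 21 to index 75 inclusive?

347490

Σ i(5i−3)/2 = (5Σi² − 3Σi) / 2 over i = 21..75.
Σi = 2850 − 210 = 2640 and Σi² = 143450 − 2870 = 140580.
(5·140580 − 3·2640) / 2 = 694980/2 = 347490.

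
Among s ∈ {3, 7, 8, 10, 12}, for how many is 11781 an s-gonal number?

s = 3: P(3, 153) = 11781. ✓
s = 7: P(7, 68) = 11458 and P(7, 69) = 11799; 11781 is not s-gonal.
s = 8: P(8, 63) = 11781. ✓
s = 10: P(10, 54) = 11502 and P(10, 55) = 11935; 11781 is not s-gonal.
s = 12: P(12, 48) = 11328 and P(12, 49) = 11809; 11781 is not s-gonal.
Hits: s ∈ {3, 8} → 2.

2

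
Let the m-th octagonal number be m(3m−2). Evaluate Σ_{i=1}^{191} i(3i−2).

6986016

Σ i(3i−2) = 3Σi² − 2Σi over i = 1..191.
Σi = 18336 and Σi² = 2340896.
3·2340896 − 2·18336 = 6986016.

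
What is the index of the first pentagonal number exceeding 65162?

209

Solve n(3n−1)/2 > 65162 for integer n.
The largest n with value ≤ 65162 is 208 (since 64792 ≤ 65162 < 65417), so the first above is n = 209, value 65417.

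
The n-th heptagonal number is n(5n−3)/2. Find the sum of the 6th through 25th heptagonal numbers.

Σ i(5i−3)/2 = (5Σi² − 3Σi) / 2 over i = 6..25.
Σi = 325 − 15 = 310 and Σi² = 5525 − 55 = 5470.
(5·5470 − 3·310) / 2 = 26420/2 = 13210.

13210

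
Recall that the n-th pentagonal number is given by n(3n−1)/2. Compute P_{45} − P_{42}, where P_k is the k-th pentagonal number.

45·(3·45 − 1)/2 = 3015 and 42·(3·42 − 1)/2 = 2625.
Difference: 3015 − 2625 = 390.

390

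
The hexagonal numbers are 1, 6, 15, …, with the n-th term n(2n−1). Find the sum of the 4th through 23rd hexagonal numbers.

Σ i(2i−1) = 2Σi² − Σi over i = 4..23.
Σi = 276 − 6 = 270 and Σi² = 4324 − 14 = 4310.
2·4310 − 1·270 = 8350.

8350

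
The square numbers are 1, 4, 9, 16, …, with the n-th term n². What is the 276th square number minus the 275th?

n² − (n−1)² = 2n − 1, so 276² − 275² = 2·276 − 1 = 551.

551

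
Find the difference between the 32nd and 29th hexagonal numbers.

363

32·(2·32 − 1) = 2016 and 29·(2·29 − 1) = 1653.
Difference: 2016 − 1653 = 363.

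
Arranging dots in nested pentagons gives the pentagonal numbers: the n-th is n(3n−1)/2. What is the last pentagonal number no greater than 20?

Solve n(3n−1)/2 ≤ 20 for integer n.
n = 3 gives 12 ≤ 20, while n = 4 gives 22 > 20; so the answer is 12.

12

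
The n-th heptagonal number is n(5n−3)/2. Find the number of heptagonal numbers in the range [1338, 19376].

The n-th heptagonal number is n(5n−3)/2.
Smallest index with value ≥ 1338: n = 24 (giving 1404).
Largest index with value ≤ 19376: n = 88 (giving 19228).
Indices 24 through 88: 65 terms.

65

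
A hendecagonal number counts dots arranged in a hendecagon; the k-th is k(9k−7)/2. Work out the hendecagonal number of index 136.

The 136th hendecagonal number is n(9n−7)/2 with n = 136.
136·(9·136 − 7)/2 = 136·1217/2 = 82756.

82756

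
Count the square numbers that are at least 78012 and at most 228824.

199

The n-th square number is n².
Smallest index with value ≥ 78012: n = 280 (giving 78400).
Largest index with value ≤ 228824: n = 478 (giving 228484).
Indices 280 through 478: 199 terms.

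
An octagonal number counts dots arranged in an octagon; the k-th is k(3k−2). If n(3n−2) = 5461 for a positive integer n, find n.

Set n(3n−2) = 5461, giving 3n² − 2n − 5461 = 0.
So n = (2 + 256) / 6 = 258/6 = 43.

43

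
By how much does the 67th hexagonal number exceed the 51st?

3760

67·(2·67 − 1) = 8911 and 51·(2·51 − 1) = 5151.
Difference: 8911 − 5151 = 3760.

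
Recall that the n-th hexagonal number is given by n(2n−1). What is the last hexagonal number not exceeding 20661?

Solve n(2n−1) ≤ 20661 for integer n.
n = 101 gives 20301 ≤ 20661, while n = 102 gives 20706 > 20661; so the answer is 20301.

20301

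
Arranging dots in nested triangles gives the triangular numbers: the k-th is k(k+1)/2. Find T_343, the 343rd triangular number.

The 343rd triangular number is n(n+1)/2 with n = 343.
343·344/2 = 117992/2 = 58996.

58996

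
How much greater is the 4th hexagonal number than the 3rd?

Consecutive hexagonal numbers differ by 4n − 3: here 4·4 − 3 = 13.

13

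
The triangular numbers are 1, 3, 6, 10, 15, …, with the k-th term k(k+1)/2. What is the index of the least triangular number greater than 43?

Solve n(n+1)/2 > 43 for integer n.
The largest n with value ≤ 43 is 8 (since 36 ≤ 43 < 45), so the first above is n = 9, value 45.

9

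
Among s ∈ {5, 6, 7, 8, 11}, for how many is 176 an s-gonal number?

s = 5: P(5, 11) = 176. ✓
s = 6: P(6, 9) = 153 and P(6, 10) = 190; 176 is not s-gonal.
s = 7: P(7, 8) = 148 and P(7, 9) = 189; 176 is not s-gonal.
s = 8: P(8, 8) = 176. ✓
s = 11: P(11, 6) = 141 and P(11, 7) = 196; 176 is not s-gonal.
Hits: s ∈ {5, 8} → 2.

2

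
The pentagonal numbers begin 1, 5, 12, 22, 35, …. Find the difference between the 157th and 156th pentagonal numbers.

Consecutive pentagonal numbers differ by 3n − 2: here 3·157 − 2 = 469.

469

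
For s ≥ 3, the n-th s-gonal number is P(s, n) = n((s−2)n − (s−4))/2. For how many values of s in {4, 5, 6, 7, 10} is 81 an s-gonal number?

2

s = 4: P(4, 9) = 81. ✓
s = 5: P(5, 7) = 70 and P(5, 8) = 92; 81 is not s-gonal.
s = 6: P(6, 6) = 66 and P(6, 7) = 91; 81 is not s-gonal.
s = 7: P(7, 6) = 81. ✓
s = 10: P(10, 4) = 52 and P(10, 5) = 85; 81 is not s-gonal.
Hits: s ∈ {4, 7} → 2.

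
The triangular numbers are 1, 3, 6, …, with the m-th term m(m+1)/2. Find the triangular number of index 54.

The 54th triangular number is n(n+1)/2 with n = 54.
54·55/2 = 2970/2 = 1485.

1485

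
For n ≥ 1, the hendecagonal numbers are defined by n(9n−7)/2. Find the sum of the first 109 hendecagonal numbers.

Σ i(9i−7)/2 = (9Σi² − 7Σi) / 2 over i = 1..109.
Σi = 5995 and Σi² = 437635.
(9·437635 − 7·5995) / 2 = 3896750/2 = 1948375.

1948375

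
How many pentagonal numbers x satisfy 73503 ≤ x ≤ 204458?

148

The n-th pentagonal number is n(3n−1)/2.
Smallest index with value ≥ 73503: n = 222 (giving 73815).
Largest index with value ≤ 204458: n = 369 (giving 204057).
Indices 222 through 369: 148 terms.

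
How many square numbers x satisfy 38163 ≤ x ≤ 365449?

The n-th square number is n².
Smallest index with value ≥ 38163: n = 196 (giving 38416).
Largest index with value ≤ 365449: n = 604 (giving 364816).
Indices 196 through 604: 409 terms.

409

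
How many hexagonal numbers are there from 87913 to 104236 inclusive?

The n-th hexagonal number is n(2n−1).
Smallest index with value ≥ 87913: n = 210 (giving 87990).
Largest index with value ≤ 104236: n = 228 (giving 103740).
Indices 210 through 228: 19 terms.

19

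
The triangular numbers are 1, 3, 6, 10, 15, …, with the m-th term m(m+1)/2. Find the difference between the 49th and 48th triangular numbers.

49

Consecutive triangular numbers differ by n: T_{49} − T_{48} = 49.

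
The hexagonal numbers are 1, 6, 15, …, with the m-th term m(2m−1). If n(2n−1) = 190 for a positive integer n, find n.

Set n(2n−1) = 190, giving 2n² − n − 190 = 0.
So n = (1 + 39) / 4 = 40/4 = 10.
Check: 10·(2·10 − 1) = 190. ✓

10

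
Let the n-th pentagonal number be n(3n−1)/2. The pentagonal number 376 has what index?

16

Set n(3n−1)/2 = 376, giving 3n² − n − 752 = 0.
So n = (1 + 95) / 6 = 96/6 = 16.
Check: 16·(3·16 − 1)/2 = 376. ✓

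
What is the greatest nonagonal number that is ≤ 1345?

Solve n(7n−5)/2 ≤ 1345 for integer n.
n = 19 gives 1216 ≤ 1345, while n = 20 gives 1350 > 1345; so the answer is 1216.

1216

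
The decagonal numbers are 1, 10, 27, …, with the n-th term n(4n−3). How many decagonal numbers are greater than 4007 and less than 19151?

37

The n-th decagonal number is n(4n−3).
Smallest index with value > 4007: n = 33 (giving 4257).
Largest index with value < 19151: n = 69 (giving 18837).
Indices 33 through 69: 37 terms.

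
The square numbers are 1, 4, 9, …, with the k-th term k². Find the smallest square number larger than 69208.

Solve n² > 69208 for integer n.
The largest n with value ≤ 69208 is 263 (since 69169 ≤ 69208 < 69696), so the first above is n = 264, value 69696.

69696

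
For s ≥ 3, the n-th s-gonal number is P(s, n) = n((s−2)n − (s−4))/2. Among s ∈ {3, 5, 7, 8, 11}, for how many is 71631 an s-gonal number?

s = 3: P(3, 378) = 71631. ✓
s = 5: P(5, 218) = 71177 and P(5, 219) = 71832; 71631 is not s-gonal.
s = 7: P(7, 169) = 71149 and P(7, 170) = 71995; 71631 is not s-gonal.
s = 8: P(8, 154) = 70840 and P(8, 155) = 71765; 71631 is not s-gonal.
s = 11: P(11, 126) = 71001 and P(11, 127) = 72136; 71631 is not s-gonal.
Hits: s ∈ {3} → 1.

1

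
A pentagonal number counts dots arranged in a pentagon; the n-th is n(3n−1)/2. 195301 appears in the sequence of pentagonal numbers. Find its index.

Set n(3n−1)/2 = 195301, giving 3n² − n − 390602 = 0.
The discriminant is 1 + 24·195301 = 4687225, and √4687225 = 2165.
So n = (1 + 2165) / 6 = 2166/6 = 361.
Check: 361·(3·361 − 1)/2 = 195301. ✓

361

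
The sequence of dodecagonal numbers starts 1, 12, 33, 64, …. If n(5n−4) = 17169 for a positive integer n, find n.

Set n(5n−4) = 17169, giving 5n² − 4n − 17169 = 0.
The discriminant is 16 + 20·17169 = 343396, and √343396 = 586.
So n = (4 + 586) / 10 = 590/10 = 59.
Check: 59·(5·59 − 4) = 17169. ✓

59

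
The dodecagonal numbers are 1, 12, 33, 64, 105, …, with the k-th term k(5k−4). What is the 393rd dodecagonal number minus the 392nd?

Consecutive dodecagonal numbers differ by 10n − 9: here 10·393 − 9 = 3921.

3921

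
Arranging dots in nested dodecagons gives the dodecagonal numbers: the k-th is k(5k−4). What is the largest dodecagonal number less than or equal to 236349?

Solve n(5n−4) ≤ 236349 for integer n.
n = 217 gives 234577 ≤ 236349, while n = 218 gives 236748 > 236349; so the answer is 234577.

234577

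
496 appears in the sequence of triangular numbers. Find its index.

Set n(n+1)/2 = 496, giving n² + n − 992 = 0.
The discriminant is 1 + 8·496 = 3969, and √3969 = 63.
So n = (-1 + 63) / 2 = 62/2 = 31.

31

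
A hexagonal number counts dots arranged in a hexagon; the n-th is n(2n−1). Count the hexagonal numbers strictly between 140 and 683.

10

The n-th hexagonal number is n(2n−1).
Smallest index with value > 140: n = 9 (giving 153).
Largest index with value < 683: n = 18 (giving 630).
Indices 9 through 18: 10 terms.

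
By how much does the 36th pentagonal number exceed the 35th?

Consecutive pentagonal numbers differ by 3n − 2: here 3·36 − 2 = 106.

106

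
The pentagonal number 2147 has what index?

Set n(3n−1)/2 = 2147, giving 3n² − n − 4294 = 0.
So n = (1 + 227) / 6 = 228/6 = 38.

38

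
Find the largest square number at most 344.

324

Solve n² ≤ 344 for integer n.
n = 18 gives 324 ≤ 344, while n = 19 gives 361 > 344; so the answer is 324.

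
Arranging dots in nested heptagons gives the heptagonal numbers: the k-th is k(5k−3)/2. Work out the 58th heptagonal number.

The 58th heptagonal number is n(5n−3)/2 with n = 58.
58·(5·58 − 3)/2 = 58·287/2 = 8323.

8323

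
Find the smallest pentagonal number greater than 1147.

Solve n(3n−1)/2 > 1147 for integer n.
The largest n with value ≤ 1147 is 27 (since 1080 ≤ 1147 < 1162), so the first above is n = 28, value 1162.

1162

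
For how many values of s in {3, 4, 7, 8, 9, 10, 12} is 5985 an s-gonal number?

2

s = 3: P(3, 108) = 5886 and P(3, 109) = 5995; 5985 is not s-gonal.
s = 4: P(4, 77) = 5929 and P(4, 78) = 6084; 5985 is not s-gonal.
s = 7: P(7, 49) = 5929 and P(7, 50) = 6175; 5985 is not s-gonal.
s = 8: P(8, 45) = 5985. ✓
s = 9: P(9, 41) = 5781 and P(9, 42) = 6069; 5985 is not s-gonal.
s = 10: P(10, 39) = 5967 and P(10, 40) = 6280; 5985 is not s-gonal.
s = 12: P(12, 35) = 5985. ✓
Hits: s ∈ {8, 12} → 2.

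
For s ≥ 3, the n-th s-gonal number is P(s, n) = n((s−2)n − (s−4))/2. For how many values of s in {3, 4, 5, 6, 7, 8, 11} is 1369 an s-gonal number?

s = 3: P(3, 51) = 1326 and P(3, 52) = 1378; 1369 is not s-gonal.
s = 4: P(4, 37) = 1369. ✓
s = 5: P(5, 30) = 1335 and P(5, 31) = 1426; 1369 is not s-gonal.
s = 6: P(6, 26) = 1326 and P(6, 27) = 1431; 1369 is not s-gonal.
s = 7: P(7, 23) = 1288 and P(7, 24) = 1404; 1369 is not s-gonal.
s = 8: P(8, 21) = 1281 and P(8, 22) = 1408; 1369 is not s-gonal.
s = 11: P(11, 17) = 1241 and P(11, 18) = 1395; 1369 is not s-gonal.
Hits: s ∈ {4} → 1.

1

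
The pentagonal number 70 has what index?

7

Set n(3n−1)/2 = 70, giving 3n² − n − 140 = 0.
So n = (1 + 41) / 6 = 42/6 = 7.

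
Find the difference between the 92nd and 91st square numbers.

n² − (n−1)² = 2n − 1, so 92² − 91² = 2·92 − 1 = 183.

183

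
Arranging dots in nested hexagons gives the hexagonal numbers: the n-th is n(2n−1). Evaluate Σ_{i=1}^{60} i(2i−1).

Σ i(2i−1) = 2Σi² − Σi over i = 1..60.
Σi = 1830 and Σi² = 73810.
2·73810 − 1·1830 = 145790.

145790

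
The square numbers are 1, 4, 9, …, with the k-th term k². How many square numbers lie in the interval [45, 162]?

6

The n-th square number is n².
Smallest index with value ≥ 45: n = 7 (giving 49).
Largest index with value ≤ 162: n = 12 (giving 144).
Indices 7 through 12: 6 terms.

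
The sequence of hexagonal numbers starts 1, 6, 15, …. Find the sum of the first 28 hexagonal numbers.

15022

Σ i(2i−1) = 2Σi² − Σi over i = 1..28.
Σi = 406 and Σi² = 7714.
2·7714 − 1·406 = 15022.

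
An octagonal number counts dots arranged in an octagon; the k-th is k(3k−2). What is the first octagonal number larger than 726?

Solve n(3n−2) > 726 for integer n.
The largest n with value ≤ 726 is 15 (since 645 ≤ 726 < 736), so the first above is n = 16, value 736.

736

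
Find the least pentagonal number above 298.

Solve n(3n−1)/2 > 298 for integer n.
The largest n with value ≤ 298 is 14 (since 287 ≤ 298 < 330), so the first above is n = 15, value 330.

330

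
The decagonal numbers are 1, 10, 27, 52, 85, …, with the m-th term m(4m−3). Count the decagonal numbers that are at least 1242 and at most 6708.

24

The n-th decagonal number is n(4n−3).
Smallest index with value ≥ 1242: n = 18 (giving 1242).
Largest index with value ≤ 6708: n = 41 (giving 6601).
Indices 18 through 41: 24 terms.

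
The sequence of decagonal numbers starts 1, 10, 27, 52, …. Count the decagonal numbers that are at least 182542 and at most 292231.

The n-th decagonal number is n(4n−3).
Smallest index with value ≥ 182542: n = 214 (giving 182542).
Largest index with value ≤ 292231: n = 270 (giving 290790).
Indices 214 through 270: 57 terms.

57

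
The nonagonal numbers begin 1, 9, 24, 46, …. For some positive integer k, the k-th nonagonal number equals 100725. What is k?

170

Set n(7n−5)/2 = 100725, giving 7n² − 5n − 201450 = 0.
The discriminant is 25 + 56·100725 = 5640625, and √5640625 = 2375.
So n = (5 + 2375) / 14 = 2380/14 = 170.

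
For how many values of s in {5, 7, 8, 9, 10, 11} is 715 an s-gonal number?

s = 5: P(5, 22) = 715. ✓
s = 7: P(7, 17) = 697 and P(7, 18) = 783; 715 is not s-gonal.
s = 8: P(8, 15) = 645 and P(8, 16) = 736; 715 is not s-gonal.
s = 9: P(9, 14) = 651 and P(9, 15) = 750; 715 is not s-gonal.
s = 10: P(10, 13) = 637 and P(10, 14) = 742; 715 is not s-gonal.
s = 11: P(11, 13) = 715. ✓
Hits: s ∈ {5, 11} → 2.

2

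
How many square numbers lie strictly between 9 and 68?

5

The n-th square number is n².
Smallest index with value > 9: n = 4 (giving 16).
Largest index with value < 68: n = 8 (giving 64).
Indices 4 through 8: 5 terms.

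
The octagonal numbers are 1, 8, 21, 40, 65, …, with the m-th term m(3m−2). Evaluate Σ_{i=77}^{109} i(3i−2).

859089

Σ i(3i−2) = 3Σi² − 2Σi over i = 77..109.
Σi = 5995 − 2926 = 3069 and Σi² = 437635 − 149226 = 288409.
3·288409 − 2·3069 = 859089.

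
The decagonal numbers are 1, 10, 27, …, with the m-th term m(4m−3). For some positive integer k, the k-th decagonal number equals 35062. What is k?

Set n(4n−3) = 35062, giving 4n² − 3n − 35062 = 0.
So n = (3 + 749) / 8 = 752/8 = 94.
Check: 94·(4·94 − 3) = 35062. ✓

94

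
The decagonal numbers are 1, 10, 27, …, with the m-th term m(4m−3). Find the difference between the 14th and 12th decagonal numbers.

14·(4·14 − 3) = 742 and 12·(4·12 − 3) = 540.
Difference: 742 − 540 = 202.

202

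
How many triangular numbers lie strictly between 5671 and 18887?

The n-th triangular number is n(n+1)/2.
Smallest index with value > 5671: n = 107 (giving 5778).
Largest index with value < 18887: n = 193 (giving 18721).
Indices 107 through 193: 87 terms.

87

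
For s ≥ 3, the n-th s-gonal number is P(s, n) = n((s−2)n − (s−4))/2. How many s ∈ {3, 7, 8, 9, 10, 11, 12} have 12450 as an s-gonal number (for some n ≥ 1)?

1

s = 3: P(3, 157) = 12403 and P(3, 158) = 12561; 12450 is not s-gonal.
s = 7: P(7, 70) = 12145 and P(7, 71) = 12496; 12450 is not s-gonal.
s = 8: P(8, 64) = 12160 and P(8, 65) = 12545; 12450 is not s-gonal.
s = 9: P(9, 60) = 12450. ✓
s = 10: P(10, 56) = 12376 and P(10, 57) = 12825; 12450 is not s-gonal.
s = 11: P(11, 52) = 11986 and P(11, 53) = 12455; 12450 is not s-gonal.
s = 12: P(12, 50) = 12300 and P(12, 51) = 12801; 12450 is not s-gonal.
Hits: s ∈ {9} → 1.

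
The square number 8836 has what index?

94

We need n² = 8836, so n = √8836 = 94.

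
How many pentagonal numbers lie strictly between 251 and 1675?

The n-th pentagonal number is n(3n−1)/2.
Smallest index with value > 251: n = 14 (giving 287).
Largest index with value < 1675: n = 33 (giving 1617).
Indices 14 through 33: 20 terms.

20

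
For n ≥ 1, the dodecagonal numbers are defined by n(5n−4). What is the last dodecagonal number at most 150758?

150684

Solve n(5n−4) ≤ 150758 for integer n.
n = 174 gives 150684 ≤ 150758, while n = 175 gives 152425 > 150758; so the answer is 150684.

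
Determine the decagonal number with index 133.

133·(4·133 − 3) = 133·529 = 70357.

70357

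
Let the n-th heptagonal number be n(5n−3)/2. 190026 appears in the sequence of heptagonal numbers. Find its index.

Set n(5n−3)/2 = 190026, giving 5n² − 3n − 380052 = 0.
So n = (3 + 2757) / 10 = 2760/10 = 276.

276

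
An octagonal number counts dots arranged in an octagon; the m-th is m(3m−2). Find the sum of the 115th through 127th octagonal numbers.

568399

Σ i(3i−2) = 3Σi² − 2Σi over i = 115..127.
Σi = 8128 − 6555 = 1573 and Σi² = 690880 − 500365 = 190515.
3·190515 − 2·1573 = 568399.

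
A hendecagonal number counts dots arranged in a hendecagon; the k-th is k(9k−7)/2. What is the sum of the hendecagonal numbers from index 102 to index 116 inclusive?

797505

Σ i(9i−7)/2 = (9Σi² − 7Σi) / 2 over i = 102..116.
Σi = 6786 − 5151 = 1635 and Σi² = 527046 − 348551 = 178495.
(9·178495 − 7·1635) / 2 = 1595010/2 = 797505.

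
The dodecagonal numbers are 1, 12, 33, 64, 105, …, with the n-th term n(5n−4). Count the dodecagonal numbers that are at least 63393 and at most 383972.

The n-th dodecagonal number is n(5n−4).
Smallest index with value ≥ 63393: n = 113 (giving 63393).
Largest index with value ≤ 383972: n = 277 (giving 382537).
Indices 113 through 277: 165 terms.

165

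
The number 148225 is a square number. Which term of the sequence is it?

We need n² = 148225, so n = √148225 = 385.

385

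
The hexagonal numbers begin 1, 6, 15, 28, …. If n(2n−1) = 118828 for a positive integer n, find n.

Set n(2n−1) = 118828, giving 2n² − n − 118828 = 0.
So n = (1 + 975) / 4 = 976/4 = 244.

244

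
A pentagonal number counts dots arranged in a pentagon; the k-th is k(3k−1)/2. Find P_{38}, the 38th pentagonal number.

The 38th pentagonal number is n(3n−1)/2 with n = 38.
38·(3·38 − 1)/2 = 38·113/2 = 2147.

2147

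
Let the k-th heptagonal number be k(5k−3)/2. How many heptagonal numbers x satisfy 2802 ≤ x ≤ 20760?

58

The n-th heptagonal number is n(5n−3)/2.
Smallest index with value ≥ 2802: n = 34 (giving 2839).
Largest index with value ≤ 20760: n = 91 (giving 20566).
Indices 34 through 91: 58 terms.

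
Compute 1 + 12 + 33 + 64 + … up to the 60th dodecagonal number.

361730

Σ i(5i−4) = 5Σi² − 4Σi over i = 1..60.
Σi = 1830 and Σi² = 73810.
5·73810 − 4·1830 = 361730.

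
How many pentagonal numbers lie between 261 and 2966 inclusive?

The n-th pentagonal number is n(3n−1)/2.
Smallest index with value ≥ 261: n = 14 (giving 287).
Largest index with value ≤ 2966: n = 44 (giving 2882).
Indices 14 through 44: 31 terms.

31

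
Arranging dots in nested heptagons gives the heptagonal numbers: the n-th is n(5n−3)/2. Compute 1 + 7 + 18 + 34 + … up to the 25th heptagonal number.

13325

Σ i(5i−3)/2 = (5Σi² − 3Σi) / 2 over i = 1..25.
Σi = 325 and Σi² = 5525.
(5·5525 − 3·325) / 2 = 26650/2 = 13325.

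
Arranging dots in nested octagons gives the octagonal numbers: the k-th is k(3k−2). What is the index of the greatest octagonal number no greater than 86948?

170

Solve n(3n−2) ≤ 86948 for integer n.
n = 170 gives 86360 ≤ 86948, while n = 171 gives 87381 > 86948; so the answer is index 170.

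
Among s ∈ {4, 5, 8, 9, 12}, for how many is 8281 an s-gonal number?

2

s = 4: P(4, 91) = 8281. ✓
s = 5: P(5, 74) = 8177 and P(5, 75) = 8400; 8281 is not s-gonal.
s = 8: P(8, 52) = 8008 and P(8, 53) = 8321; 8281 is not s-gonal.
s = 9: P(9, 49) = 8281. ✓
s = 12: P(12, 41) = 8241 and P(12, 42) = 8652; 8281 is not s-gonal.
Hits: s ∈ {4, 9} → 2.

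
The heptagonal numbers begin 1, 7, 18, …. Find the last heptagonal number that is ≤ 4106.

3940

Solve n(5n−3)/2 ≤ 4106 for integer n.
n = 40 gives 3940 ≤ 4106, while n = 41 gives 4141 > 4106; so the answer is 3940.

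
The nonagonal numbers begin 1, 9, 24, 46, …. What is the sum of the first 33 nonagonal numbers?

Σ i(7i−5)/2 = (7Σi² − 5Σi) / 2 over i = 1..33.
Σi = 561 and Σi² = 12529.
(7·12529 − 5·561) / 2 = 84898/2 = 42449.

42449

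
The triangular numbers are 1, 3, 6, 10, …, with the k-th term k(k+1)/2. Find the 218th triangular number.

218·219/2 = 47742/2 = 23871.

23871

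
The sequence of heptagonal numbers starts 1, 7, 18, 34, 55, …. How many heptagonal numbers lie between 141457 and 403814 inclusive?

The n-th heptagonal number is n(5n−3)/2.
Smallest index with value ≥ 141457: n = 239 (giving 142444).
Largest index with value ≤ 403814: n = 402 (giving 403407).
Indices 239 through 402: 164 terms.

164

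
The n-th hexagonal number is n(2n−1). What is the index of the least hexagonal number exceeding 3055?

40

Solve n(2n−1) > 3055 for integer n.
The largest n with value ≤ 3055 is 39 (since 3003 ≤ 3055 < 3160), so the first above is n = 40, value 3160.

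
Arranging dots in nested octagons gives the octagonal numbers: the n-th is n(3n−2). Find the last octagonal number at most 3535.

Solve n(3n−2) ≤ 3535 for integer n.
n = 34 gives 3400 ≤ 3535, while n = 35 gives 3605 > 3535; so the answer is 3400.

3400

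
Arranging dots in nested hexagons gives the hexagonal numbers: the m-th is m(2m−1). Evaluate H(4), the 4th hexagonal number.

28

The 4th hexagonal number is n(2n−1) with n = 4.
4·(2·4 − 1) = 4·7 = 28.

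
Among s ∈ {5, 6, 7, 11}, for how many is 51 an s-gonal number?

s = 5: P(5, 6) = 51. ✓
s = 6: P(6, 5) = 45 and P(6, 6) = 66; 51 is not s-gonal.
s = 7: P(7, 4) = 34 and P(7, 5) = 55; 51 is not s-gonal.
s = 11: P(11, 3) = 30 and P(11, 4) = 58; 51 is not s-gonal.
Hits: s ∈ {5} → 1.

1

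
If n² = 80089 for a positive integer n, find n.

We need n² = 80089, so n = √80089 = 283.

283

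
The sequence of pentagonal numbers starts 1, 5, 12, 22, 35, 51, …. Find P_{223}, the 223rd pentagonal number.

223·(3·223 − 1)/2 = 223·668/2 = 223·334 = 74482.

74482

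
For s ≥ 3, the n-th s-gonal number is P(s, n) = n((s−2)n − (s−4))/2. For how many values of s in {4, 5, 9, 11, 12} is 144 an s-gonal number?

s = 4: P(4, 12) = 144. ✓
s = 5: P(5, 9) = 117 and P(5, 10) = 145; 144 is not s-gonal.
s = 9: P(9, 6) = 111 and P(9, 7) = 154; 144 is not s-gonal.
s = 11: P(11, 6) = 141 and P(11, 7) = 196; 144 is not s-gonal.
s = 12: P(12, 5) = 105 and P(12, 6) = 156; 144 is not s-gonal.
Hits: s ∈ {4} → 1.

1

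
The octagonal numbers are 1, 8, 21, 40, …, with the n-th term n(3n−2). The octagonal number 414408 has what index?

Set n(3n−2) = 414408, giving 3n² − 2n − 414408 = 0.
So n = (2 + 2230) / 6 = 2232/6 = 372.

372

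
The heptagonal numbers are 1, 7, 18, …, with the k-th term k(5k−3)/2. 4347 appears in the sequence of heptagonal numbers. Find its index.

Set n(5n−3)/2 = 4347, giving 5n² − 3n − 8694 = 0.
The discriminant is 9 + 40·4347 = 173889, and √173889 = 417.
So n = (3 + 417) / 10 = 420/10 = 42.
Check: 42·(5·42 − 3)/2 = 4347. ✓

42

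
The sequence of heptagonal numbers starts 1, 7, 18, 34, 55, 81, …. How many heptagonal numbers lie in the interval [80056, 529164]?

281

The n-th heptagonal number is n(5n−3)/2.
Smallest index with value ≥ 80056: n = 180 (giving 80730).
Largest index with value ≤ 529164: n = 460 (giving 528310).
Indices 180 through 460: 281 terms.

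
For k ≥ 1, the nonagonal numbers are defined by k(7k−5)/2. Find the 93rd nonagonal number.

The 93rd nonagonal number is n(7n−5)/2 with n = 93.
93·(7·93 − 5)/2 = 93·646/2 = 93·323 = 30039.

30039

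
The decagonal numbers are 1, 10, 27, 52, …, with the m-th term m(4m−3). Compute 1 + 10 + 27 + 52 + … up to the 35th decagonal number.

Σ i(4i−3) = 4Σi² − 3Σi over i = 1..35.
Σi = 630 and Σi² = 14910.
4·14910 − 3·630 = 57750.

57750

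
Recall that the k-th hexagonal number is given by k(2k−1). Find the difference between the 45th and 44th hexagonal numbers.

Consecutive hexagonal numbers differ by 4n − 3: here 4·45 − 3 = 177.

177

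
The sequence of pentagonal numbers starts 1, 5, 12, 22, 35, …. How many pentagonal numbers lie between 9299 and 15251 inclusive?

The n-th pentagonal number is n(3n−1)/2.
Smallest index with value ≥ 9299: n = 79 (giving 9322).
Largest index with value ≤ 15251: n = 101 (giving 15251).
Indices 79 through 101: 23 terms.

23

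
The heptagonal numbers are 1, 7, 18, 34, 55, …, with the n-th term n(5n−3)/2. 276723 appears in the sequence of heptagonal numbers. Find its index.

333

Set n(5n−3)/2 = 276723, giving 5n² − 3n − 553446 = 0.
The discriminant is 9 + 40·276723 = 11068929, and √11068929 = 3327.
So n = (3 + 3327) / 10 = 3330/10 = 333.
Check: 333·(5·333 − 3)/2 = 276723. ✓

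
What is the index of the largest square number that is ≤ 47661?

Solve n² ≤ 47661 for integer n.
n = 218 gives 47524 ≤ 47661, while n = 219 gives 47961 > 47661; so the answer is index 218.

218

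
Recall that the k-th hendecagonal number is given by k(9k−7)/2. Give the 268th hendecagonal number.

322270

The 268th hendecagonal number is n(9n−7)/2 with n = 268.
268·(9·268 − 7)/2 = 268·2405/2 = 322270.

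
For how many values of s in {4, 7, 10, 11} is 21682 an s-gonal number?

s = 4: P(4, 147) = 21609 and P(4, 148) = 21904; 21682 is not s-gonal.
s = 7: P(7, 93) = 21483 and P(7, 94) = 21949; 21682 is not s-gonal.
s = 10: P(10, 74) = 21682. ✓
s = 11: P(11, 69) = 21183 and P(11, 70) = 21805; 21682 is not s-gonal.
Hits: s ∈ {10} → 1.

1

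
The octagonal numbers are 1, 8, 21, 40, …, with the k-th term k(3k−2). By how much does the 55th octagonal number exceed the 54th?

325

Consecutive octagonal numbers differ by 6n − 5: here 6·55 − 5 = 325.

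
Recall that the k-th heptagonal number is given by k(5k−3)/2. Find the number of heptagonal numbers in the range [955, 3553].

The n-th heptagonal number is n(5n−3)/2.
Smallest index with value ≥ 955: n = 20 (giving 970).
Largest index with value ≤ 3553: n = 38 (giving 3553).
Indices 20 through 38: 19 terms.

19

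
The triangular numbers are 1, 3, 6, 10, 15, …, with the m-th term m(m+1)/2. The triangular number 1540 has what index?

55

Set n(n+1)/2 = 1540, giving n² + n − 3080 = 0.
So n = (-1 + 111) / 2 = 110/2 = 55.
Check: 55·56/2 = 1540. ✓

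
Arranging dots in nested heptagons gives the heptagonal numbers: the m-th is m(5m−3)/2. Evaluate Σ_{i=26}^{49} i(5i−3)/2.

Σ i(5i−3)/2 = (5Σi² − 3Σi) / 2 over i = 26..49.
Σi = 1225 − 325 = 900 and Σi² = 40425 − 5525 = 34900.
(5·34900 − 3·900) / 2 = 171800/2 = 85900.

85900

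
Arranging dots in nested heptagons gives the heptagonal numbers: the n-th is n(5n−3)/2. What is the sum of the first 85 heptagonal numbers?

515355

Σ i(5i−3)/2 = (5Σi² − 3Σi) / 2 over i = 1..85.
Σi = 3655 and Σi² = 208335.
(5·208335 − 3·3655) / 2 = 1030710/2 = 515355.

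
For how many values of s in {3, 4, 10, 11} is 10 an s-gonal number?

s = 3: P(3, 4) = 10. ✓
s = 4: P(4, 3) = 9 and P(4, 4) = 16; 10 is not s-gonal.
s = 10: P(10, 2) = 10. ✓
s = 11: P(11, 1) = 1 and P(11, 2) = 11; 10 is not s-gonal.
Hits: s ∈ {3, 10} → 2.

2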